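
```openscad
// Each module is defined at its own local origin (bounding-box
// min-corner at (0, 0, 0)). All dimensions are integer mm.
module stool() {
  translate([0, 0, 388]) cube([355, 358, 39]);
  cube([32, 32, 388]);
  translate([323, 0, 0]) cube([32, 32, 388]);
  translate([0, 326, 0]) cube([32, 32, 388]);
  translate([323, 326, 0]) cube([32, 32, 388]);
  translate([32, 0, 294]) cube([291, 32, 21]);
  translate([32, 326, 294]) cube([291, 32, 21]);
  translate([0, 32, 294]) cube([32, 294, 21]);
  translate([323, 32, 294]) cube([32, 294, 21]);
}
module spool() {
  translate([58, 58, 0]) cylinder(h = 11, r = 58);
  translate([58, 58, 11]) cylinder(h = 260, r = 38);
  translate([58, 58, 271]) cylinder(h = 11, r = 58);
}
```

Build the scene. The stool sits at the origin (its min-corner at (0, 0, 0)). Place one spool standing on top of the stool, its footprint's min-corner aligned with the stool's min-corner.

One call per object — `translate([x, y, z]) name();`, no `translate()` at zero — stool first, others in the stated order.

stool();
translate([0, 0, 427]) spool();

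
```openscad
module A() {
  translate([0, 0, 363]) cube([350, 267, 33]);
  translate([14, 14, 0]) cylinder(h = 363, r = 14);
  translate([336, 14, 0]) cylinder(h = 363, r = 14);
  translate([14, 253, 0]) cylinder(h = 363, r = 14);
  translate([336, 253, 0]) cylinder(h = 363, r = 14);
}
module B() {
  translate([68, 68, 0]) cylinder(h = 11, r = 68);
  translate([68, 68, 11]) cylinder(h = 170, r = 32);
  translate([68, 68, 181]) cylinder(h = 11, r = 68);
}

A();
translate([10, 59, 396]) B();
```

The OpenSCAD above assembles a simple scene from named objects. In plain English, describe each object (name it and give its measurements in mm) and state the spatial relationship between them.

A is a four-legged stool. The seat is a 350×267×33 mm slab whose top surface is at z = 396 mm; four round legs, each 28 mm in diameter, run from the floor (z = 0) to the underside of the seat, each leg's axis is inset half a diameter from the nearest pair of seat edges (so the leg's bounding box is flush with the corner).

B is a spool: two coaxial disc flanges of radius 68 mm and thickness 11 mm, joined by a core cylinder of radius 32 mm and height 170 mm. The lower flange rests on z = 0 and the three cylinders share a vertical axis.

The spool is on top of the stool.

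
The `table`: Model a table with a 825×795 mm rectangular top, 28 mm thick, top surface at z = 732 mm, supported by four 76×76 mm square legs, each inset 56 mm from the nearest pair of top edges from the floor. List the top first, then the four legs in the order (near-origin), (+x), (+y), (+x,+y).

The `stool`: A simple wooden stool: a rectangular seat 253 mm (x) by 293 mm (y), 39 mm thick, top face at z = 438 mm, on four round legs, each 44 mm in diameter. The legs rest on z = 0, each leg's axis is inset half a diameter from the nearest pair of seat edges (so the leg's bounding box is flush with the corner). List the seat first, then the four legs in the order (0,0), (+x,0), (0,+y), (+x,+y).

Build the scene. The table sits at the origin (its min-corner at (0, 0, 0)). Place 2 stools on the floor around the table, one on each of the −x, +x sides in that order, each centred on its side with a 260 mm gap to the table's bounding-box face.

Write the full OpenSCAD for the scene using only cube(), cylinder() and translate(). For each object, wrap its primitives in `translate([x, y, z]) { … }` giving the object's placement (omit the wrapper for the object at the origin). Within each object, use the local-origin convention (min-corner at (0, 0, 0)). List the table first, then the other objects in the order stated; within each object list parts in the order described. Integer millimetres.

translate([0, 0, 704]) cube([825, 795, 28]);
translate([56, 56, 0]) cube([76, 76, 704]);
translate([693, 56, 0]) cube([76, 76, 704]);
translate([56, 663, 0]) cube([76, 76, 704]);
translate([693, 663, 0]) cube([76, 76, 704]);
translate([-513, 251, 0]) {
  translate([0, 0, 399]) cube([253, 293, 39]);
  translate([22, 22, 0]) cylinder(h = 399, r = 22);
  translate([231, 22, 0]) cylinder(h = 399, r = 22);
  translate([22, 271, 0]) cylinder(h = 399, r = 22);
  translate([231, 271, 0]) cylinder(h = 399, r = 22);
}
translate([1085, 251, 0]) {
  translate([0, 0, 399]) cube([253, 293, 39]);
  translate([22, 22, 0]) cylinder(h = 399, r = 22);
  translate([231, 22, 0]) cylinder(h = 399, r = 22);
  translate([22, 271, 0]) cylinder(h = 399, r = 22);
  translate([231, 271, 0]) cylinder(h = 399, r = 22);
}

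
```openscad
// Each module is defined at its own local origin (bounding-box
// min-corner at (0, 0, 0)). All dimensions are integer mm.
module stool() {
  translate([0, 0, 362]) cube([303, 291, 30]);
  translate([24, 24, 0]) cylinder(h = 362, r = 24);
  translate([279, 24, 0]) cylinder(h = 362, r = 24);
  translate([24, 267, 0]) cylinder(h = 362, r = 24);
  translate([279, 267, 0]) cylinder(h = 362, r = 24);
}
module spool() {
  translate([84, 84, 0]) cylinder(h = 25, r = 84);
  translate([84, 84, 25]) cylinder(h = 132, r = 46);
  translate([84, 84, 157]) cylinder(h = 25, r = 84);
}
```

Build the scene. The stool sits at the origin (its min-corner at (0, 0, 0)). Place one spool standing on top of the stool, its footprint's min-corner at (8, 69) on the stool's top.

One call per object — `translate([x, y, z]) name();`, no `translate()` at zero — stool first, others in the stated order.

stool();
translate([8, 69, 392]) spool();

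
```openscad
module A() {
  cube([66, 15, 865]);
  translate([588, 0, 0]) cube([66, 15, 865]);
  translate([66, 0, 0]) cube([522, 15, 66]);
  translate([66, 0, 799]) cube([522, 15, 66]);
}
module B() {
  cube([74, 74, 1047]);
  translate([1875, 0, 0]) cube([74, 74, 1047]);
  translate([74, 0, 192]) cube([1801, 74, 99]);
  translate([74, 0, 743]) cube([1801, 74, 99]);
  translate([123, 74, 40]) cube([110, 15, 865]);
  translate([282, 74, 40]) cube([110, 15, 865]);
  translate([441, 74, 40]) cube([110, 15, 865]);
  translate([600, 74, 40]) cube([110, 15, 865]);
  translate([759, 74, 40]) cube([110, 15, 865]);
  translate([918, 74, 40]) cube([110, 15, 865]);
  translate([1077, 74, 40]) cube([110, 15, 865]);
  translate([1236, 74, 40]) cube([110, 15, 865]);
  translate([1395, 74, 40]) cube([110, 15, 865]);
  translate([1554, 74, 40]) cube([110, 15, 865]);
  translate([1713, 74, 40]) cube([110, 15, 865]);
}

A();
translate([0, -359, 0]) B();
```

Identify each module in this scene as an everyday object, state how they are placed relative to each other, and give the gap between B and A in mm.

The fence section's nearest face is 270 mm from the picture frame's −y face.

A is a picture frame. B is a fence section. The fence section is on the floor beside the picture frame on its −y side. The gap between the fence section and the picture frame is 270 mm.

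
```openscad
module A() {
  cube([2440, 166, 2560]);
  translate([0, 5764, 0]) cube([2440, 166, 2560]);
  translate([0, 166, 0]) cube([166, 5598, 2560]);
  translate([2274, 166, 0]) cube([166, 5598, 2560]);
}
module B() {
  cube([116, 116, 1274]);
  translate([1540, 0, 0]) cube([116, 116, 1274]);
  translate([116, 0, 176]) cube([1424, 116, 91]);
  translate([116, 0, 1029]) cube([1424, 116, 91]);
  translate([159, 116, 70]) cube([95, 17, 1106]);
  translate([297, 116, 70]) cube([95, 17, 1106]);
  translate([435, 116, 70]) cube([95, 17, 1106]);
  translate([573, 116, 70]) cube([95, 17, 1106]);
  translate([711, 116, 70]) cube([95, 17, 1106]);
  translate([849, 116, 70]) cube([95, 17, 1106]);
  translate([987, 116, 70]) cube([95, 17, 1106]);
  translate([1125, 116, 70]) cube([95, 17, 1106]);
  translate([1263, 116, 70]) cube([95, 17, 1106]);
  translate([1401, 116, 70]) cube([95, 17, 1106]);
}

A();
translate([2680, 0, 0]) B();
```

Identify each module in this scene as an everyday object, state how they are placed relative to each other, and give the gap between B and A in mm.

A is a house frame. B is a fence section. The fence section is on the floor beside the house frame on its +x side. The gap between the fence section and the house frame is 240 mm.

The fence section's nearest face is 240 mm from the house frame's +x face.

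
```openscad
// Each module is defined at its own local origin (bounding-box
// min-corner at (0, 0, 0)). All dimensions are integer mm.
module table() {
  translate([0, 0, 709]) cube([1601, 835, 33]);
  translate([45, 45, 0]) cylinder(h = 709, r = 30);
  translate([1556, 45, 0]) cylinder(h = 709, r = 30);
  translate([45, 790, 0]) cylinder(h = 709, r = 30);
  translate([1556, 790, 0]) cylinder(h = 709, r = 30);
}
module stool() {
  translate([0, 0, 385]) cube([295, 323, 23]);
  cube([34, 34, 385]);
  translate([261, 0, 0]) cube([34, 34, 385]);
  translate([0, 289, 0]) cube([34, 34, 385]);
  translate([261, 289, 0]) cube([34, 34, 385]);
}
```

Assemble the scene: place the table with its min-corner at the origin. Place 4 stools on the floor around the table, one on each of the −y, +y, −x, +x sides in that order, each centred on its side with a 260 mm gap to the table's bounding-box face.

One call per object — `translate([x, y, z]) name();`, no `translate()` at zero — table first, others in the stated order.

table();
translate([653, -583, 0]) stool();
translate([653, 1095, 0]) stool();
translate([-555, 256, 0]) stool();
translate([1861, 256, 0]) stool();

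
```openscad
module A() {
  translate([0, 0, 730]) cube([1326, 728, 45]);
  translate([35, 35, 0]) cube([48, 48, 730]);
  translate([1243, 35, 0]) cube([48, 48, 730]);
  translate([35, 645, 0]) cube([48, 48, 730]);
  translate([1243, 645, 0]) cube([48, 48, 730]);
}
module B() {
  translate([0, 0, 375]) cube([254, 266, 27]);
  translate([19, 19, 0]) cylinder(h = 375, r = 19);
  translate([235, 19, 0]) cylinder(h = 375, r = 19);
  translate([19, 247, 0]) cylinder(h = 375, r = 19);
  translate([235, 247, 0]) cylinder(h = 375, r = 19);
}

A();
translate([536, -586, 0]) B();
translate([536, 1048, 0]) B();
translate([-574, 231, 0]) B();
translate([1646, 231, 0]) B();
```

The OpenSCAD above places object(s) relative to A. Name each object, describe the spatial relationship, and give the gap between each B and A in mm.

Each stool's nearest face is 320 mm from the table's bounding box.

A is a table. B is a stool. Four stools sit around the table at the −y, +y, −x, +x sides. The gap between each stool and the table is 320 mm.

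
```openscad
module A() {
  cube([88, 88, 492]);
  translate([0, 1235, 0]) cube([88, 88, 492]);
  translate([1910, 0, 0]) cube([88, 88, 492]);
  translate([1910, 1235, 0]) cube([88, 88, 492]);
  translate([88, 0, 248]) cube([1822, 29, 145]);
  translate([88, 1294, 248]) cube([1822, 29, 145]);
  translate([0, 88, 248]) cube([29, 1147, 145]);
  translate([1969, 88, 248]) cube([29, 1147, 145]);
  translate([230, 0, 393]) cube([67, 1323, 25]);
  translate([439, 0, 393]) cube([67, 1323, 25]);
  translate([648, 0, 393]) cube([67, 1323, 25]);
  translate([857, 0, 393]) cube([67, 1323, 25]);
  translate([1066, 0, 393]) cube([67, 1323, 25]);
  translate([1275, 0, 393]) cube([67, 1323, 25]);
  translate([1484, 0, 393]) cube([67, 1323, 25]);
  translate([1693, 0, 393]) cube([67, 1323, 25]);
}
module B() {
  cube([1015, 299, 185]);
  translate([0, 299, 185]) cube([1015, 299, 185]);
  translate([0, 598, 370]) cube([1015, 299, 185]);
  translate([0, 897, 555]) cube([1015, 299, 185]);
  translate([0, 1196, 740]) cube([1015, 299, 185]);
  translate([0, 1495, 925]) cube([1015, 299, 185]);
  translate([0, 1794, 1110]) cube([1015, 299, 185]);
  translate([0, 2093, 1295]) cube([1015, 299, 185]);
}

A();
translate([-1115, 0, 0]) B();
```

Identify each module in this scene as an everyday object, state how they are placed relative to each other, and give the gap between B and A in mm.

A is a bed frame. B is a staircase. The staircase is on the floor beside the bed frame on its −x side. The gap between the staircase and the bed frame is 100 mm.

The staircase's nearest face is 100 mm from the bed frame's −x face.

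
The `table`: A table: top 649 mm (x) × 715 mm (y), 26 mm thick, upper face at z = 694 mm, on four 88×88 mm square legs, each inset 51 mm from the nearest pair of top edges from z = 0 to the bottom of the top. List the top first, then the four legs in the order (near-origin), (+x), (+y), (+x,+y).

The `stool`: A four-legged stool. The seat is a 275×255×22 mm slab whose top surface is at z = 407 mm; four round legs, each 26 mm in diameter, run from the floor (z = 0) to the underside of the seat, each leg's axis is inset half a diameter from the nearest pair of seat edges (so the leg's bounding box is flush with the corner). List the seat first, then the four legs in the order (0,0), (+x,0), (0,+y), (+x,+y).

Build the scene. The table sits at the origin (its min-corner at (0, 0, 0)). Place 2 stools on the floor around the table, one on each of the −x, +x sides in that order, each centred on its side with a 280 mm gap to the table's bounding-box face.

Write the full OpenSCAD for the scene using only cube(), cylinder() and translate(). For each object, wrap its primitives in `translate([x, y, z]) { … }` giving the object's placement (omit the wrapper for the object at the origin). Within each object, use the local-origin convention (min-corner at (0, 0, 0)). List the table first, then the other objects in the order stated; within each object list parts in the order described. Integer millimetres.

translate([0, 0, 668]) cube([649, 715, 26]);
translate([51, 51, 0]) cube([88, 88, 668]);
translate([510, 51, 0]) cube([88, 88, 668]);
translate([51, 576, 0]) cube([88, 88, 668]);
translate([510, 576, 0]) cube([88, 88, 668]);
translate([-555, 230, 0]) {
  translate([0, 0, 385]) cube([275, 255, 22]);
  translate([13, 13, 0]) cylinder(h = 385, r = 13);
  translate([262, 13, 0]) cylinder(h = 385, r = 13);
  translate([13, 242, 0]) cylinder(h = 385, r = 13);
  translate([262, 242, 0]) cylinder(h = 385, r = 13);
}
translate([929, 230, 0]) {
  translate([0, 0, 385]) cube([275, 255, 22]);
  translate([13, 13, 0]) cylinder(h = 385, r = 13);
  translate([262, 13, 0]) cylinder(h = 385, r = 13);
  translate([13, 242, 0]) cylinder(h = 385, r = 13);
  translate([262, 242, 0]) cylinder(h = 385, r = 13);
}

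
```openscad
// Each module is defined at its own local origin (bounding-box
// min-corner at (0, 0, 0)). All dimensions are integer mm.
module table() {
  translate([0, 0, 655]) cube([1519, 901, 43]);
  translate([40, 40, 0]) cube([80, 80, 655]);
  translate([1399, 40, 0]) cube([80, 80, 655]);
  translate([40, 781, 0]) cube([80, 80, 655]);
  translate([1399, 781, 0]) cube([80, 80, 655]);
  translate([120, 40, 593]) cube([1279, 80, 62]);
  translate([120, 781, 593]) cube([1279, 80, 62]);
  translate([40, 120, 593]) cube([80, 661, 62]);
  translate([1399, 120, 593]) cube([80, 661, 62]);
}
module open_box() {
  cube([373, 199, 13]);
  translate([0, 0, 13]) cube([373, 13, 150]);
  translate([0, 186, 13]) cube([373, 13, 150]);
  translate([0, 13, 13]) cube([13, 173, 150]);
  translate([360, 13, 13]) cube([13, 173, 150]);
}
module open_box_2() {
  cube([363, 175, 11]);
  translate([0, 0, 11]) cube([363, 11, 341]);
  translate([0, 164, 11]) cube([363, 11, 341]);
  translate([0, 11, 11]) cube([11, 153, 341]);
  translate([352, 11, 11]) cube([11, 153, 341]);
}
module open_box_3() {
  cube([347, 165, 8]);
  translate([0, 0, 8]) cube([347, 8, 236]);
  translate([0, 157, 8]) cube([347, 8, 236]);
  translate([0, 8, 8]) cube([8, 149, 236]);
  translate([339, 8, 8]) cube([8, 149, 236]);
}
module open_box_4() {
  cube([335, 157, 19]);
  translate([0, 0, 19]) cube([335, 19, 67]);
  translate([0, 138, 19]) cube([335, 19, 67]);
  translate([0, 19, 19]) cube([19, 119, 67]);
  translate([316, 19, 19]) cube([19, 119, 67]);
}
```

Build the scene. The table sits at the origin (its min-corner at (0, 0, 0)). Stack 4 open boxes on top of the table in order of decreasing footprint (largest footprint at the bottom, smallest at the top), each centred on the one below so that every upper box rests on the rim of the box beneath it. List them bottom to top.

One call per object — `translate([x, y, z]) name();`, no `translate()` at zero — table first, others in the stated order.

table();
translate([573, 351, 698]) open_box();
translate([578, 363, 861]) open_box_2();
translate([586, 368, 1213]) open_box_3();
translate([592, 372, 1457]) open_box_4();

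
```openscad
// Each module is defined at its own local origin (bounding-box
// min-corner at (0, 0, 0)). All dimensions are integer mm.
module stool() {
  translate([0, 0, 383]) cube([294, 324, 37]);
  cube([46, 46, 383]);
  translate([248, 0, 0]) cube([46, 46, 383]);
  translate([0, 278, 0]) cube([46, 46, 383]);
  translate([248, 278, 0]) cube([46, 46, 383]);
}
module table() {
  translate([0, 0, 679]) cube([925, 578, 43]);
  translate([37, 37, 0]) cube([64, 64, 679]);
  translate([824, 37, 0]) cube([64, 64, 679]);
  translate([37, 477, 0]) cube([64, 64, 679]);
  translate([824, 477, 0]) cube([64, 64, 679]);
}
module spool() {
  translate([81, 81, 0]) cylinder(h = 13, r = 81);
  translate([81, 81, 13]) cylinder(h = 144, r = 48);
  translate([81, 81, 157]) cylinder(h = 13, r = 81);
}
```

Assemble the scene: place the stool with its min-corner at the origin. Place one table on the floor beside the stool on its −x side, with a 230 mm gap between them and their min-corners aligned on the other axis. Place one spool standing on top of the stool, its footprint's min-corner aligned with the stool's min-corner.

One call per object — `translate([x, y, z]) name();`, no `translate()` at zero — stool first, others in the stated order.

stool();
translate([-1155, 0, 0]) table();
translate([0, 0, 420]) spool();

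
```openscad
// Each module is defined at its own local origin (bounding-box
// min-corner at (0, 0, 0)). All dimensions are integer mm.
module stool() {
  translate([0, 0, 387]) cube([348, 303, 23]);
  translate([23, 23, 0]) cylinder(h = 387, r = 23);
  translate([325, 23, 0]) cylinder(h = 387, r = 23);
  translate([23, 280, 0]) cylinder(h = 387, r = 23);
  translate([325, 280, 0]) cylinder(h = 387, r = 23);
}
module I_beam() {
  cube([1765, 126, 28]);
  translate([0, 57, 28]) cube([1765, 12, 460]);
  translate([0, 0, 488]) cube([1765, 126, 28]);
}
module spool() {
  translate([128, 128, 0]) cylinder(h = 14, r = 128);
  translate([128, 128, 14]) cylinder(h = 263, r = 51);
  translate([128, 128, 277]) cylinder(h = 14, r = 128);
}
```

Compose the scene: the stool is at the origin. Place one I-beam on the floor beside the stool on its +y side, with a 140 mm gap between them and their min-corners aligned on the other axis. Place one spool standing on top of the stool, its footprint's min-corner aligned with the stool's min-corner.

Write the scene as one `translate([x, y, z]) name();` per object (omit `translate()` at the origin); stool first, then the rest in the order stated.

stool();
translate([0, 443, 0]) I_beam();
translate([0, 0, 410]) spool();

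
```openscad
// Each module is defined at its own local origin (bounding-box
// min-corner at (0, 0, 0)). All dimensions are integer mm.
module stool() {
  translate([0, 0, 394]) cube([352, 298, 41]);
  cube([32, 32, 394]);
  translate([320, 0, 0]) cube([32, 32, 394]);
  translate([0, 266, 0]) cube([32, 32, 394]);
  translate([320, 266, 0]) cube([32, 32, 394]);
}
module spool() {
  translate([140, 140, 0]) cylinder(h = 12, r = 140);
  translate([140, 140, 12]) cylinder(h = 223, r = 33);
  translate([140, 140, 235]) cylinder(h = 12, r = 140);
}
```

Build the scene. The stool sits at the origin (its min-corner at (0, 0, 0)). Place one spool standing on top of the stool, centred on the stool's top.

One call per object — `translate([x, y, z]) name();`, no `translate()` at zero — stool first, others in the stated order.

stool();
translate([36, 9, 435]) spool();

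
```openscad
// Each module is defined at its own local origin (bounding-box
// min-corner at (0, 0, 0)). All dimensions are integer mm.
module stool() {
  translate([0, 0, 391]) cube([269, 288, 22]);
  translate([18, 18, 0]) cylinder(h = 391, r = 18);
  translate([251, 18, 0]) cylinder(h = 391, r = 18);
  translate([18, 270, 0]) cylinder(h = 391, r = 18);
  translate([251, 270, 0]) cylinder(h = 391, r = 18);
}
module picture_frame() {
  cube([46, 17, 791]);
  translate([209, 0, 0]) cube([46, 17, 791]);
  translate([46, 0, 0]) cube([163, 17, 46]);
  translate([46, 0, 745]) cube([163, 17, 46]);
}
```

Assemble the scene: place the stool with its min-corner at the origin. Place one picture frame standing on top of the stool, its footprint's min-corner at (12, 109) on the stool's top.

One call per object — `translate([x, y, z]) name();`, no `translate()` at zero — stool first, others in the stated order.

stool();
translate([12, 109, 413]) picture_frame();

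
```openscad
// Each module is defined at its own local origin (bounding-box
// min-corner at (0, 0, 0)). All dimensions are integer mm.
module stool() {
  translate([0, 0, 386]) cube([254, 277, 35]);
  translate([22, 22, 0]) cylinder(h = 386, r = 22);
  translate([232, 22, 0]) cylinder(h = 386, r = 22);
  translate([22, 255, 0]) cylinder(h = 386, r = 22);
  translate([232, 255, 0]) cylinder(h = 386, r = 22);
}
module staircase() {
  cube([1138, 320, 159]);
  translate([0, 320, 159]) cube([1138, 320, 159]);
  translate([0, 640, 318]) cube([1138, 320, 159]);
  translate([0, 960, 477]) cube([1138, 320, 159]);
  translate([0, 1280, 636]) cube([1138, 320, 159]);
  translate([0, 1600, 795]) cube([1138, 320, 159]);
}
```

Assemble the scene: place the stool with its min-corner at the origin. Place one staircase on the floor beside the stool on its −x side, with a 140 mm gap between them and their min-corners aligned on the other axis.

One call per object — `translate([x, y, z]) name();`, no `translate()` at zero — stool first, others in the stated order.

stool();
translate([-1278, 0, 0]) staircase();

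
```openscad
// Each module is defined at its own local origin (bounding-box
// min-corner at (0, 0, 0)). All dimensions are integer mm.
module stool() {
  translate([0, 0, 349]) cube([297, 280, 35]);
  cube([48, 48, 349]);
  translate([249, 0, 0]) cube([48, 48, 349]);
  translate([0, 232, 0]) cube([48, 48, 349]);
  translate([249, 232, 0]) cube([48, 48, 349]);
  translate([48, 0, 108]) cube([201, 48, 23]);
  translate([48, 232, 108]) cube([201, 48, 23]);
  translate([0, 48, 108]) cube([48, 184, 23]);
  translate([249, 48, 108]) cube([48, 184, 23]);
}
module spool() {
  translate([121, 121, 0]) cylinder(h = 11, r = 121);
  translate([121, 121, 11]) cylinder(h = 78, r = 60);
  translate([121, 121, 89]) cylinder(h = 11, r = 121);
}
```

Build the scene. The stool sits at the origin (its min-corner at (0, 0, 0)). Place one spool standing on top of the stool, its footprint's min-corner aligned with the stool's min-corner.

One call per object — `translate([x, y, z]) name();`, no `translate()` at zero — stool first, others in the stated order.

stool();
translate([0, 0, 384]) spool();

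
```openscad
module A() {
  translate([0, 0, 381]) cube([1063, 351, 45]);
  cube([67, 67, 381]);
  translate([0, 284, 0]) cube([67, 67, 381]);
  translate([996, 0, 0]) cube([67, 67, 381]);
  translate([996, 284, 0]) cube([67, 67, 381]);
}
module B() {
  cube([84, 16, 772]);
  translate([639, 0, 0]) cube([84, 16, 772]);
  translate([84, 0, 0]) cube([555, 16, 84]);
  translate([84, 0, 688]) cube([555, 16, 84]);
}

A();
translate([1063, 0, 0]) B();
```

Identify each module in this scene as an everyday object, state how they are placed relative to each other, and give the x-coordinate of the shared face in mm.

A is a bench. B is a picture frame. The picture frame is against the bench's +x side, with their −y faces flush. The x-coordinate of the shared face is 1063 mm.

The bench's +x face and the picture frame's −x face are both at x = 1063 mm.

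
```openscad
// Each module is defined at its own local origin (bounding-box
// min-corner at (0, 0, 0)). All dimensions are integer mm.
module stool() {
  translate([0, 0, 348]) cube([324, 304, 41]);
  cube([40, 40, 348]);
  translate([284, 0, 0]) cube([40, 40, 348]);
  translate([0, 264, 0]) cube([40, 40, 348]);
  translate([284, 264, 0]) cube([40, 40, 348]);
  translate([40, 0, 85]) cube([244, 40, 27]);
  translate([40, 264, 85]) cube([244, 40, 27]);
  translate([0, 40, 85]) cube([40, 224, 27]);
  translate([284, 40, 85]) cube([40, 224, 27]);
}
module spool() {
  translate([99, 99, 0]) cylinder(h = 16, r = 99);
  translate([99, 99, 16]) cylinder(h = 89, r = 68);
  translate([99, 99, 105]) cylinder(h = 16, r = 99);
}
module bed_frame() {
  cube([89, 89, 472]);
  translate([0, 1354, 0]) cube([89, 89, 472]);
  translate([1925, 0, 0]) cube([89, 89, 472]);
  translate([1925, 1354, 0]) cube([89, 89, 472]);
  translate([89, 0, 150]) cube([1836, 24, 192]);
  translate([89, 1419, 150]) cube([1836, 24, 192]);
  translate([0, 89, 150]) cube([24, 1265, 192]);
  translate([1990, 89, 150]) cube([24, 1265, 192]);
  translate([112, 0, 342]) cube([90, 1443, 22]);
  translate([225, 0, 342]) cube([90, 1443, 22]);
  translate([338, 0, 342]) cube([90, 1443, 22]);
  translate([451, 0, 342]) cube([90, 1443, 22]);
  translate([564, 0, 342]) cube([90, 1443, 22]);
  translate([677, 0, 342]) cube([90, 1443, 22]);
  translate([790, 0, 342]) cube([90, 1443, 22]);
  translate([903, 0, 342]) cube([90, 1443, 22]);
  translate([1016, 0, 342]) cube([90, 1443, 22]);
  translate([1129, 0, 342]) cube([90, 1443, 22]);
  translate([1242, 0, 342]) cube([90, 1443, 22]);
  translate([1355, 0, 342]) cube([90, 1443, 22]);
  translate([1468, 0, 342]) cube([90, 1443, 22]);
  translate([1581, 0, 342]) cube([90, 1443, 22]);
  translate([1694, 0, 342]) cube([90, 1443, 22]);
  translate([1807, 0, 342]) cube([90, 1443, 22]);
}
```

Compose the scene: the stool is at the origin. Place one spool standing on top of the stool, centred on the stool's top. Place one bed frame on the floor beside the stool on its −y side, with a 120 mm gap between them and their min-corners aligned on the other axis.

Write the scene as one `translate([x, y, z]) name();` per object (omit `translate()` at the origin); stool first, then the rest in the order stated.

stool();
translate([63, 53, 389]) spool();
translate([0, -1563, 0]) bed_frame();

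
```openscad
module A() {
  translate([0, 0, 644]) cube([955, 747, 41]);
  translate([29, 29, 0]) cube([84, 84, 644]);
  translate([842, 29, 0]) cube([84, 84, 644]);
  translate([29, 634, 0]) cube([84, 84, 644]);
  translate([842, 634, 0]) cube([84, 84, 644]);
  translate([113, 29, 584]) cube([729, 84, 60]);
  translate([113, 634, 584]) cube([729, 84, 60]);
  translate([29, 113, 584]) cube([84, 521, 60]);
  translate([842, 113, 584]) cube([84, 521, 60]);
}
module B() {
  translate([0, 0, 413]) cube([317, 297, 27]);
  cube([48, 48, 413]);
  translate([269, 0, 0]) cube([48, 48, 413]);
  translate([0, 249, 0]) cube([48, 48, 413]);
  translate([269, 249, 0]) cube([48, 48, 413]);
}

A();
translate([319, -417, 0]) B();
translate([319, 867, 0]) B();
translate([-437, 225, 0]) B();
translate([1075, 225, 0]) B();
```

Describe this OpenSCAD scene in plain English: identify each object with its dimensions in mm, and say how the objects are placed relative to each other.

A is a table: top 955 mm (x) × 747 mm (y), 41 mm thick, upper face at z = 685 mm, on four 84×84 mm square legs, each inset 29 mm from the nearest pair of top edges, running from z = 0 to the bottom of the top. Four apron rails, 84 mm thick and 60 mm tall, run between adjacent legs with their top edges flush with the underside of the top and their outer faces flush with the legs' outer faces.

B is a four-legged stool. The seat is a 317×297×27 mm slab whose top surface is at z = 440 mm; four square legs, each 48×48 mm in cross-section, run from the floor (z = 0) to the underside of the seat, each flush with a corner of the seat.

Four stools sit around the table at the −y, +y, −x, +x sides.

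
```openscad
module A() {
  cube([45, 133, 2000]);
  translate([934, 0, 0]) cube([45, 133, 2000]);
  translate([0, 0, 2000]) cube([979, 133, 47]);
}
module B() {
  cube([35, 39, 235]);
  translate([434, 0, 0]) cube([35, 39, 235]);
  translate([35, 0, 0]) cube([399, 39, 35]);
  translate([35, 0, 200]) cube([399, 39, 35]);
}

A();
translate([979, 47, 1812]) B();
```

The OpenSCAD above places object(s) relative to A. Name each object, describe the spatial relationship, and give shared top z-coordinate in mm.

Both tops at z = 2047 mm.

A is a door frame. B is a picture frame. The picture frame is beside the door frame with their tops flush at z = 2047. The shared top z-coordinate is 2047 mm.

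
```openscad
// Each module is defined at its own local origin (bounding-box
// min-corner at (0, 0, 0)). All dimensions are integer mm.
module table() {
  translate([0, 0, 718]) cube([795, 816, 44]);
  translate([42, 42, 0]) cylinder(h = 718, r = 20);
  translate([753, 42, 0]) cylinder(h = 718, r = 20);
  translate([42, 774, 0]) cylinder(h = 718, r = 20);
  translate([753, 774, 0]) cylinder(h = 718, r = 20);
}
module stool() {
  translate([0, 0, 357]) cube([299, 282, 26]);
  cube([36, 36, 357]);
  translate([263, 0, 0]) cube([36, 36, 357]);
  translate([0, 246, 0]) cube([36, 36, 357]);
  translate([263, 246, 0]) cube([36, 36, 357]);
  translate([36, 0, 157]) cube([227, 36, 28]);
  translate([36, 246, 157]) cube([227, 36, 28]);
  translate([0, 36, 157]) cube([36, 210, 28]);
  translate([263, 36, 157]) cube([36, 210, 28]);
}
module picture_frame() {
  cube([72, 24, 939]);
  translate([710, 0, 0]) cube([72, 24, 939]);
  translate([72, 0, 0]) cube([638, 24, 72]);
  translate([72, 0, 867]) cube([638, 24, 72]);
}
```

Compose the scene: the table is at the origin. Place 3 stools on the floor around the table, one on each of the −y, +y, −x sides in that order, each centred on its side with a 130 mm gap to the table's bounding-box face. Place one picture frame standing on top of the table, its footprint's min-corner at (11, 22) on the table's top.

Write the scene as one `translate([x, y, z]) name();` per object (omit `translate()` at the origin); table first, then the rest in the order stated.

table();
translate([248, -412, 0]) stool();
translate([248, 946, 0]) stool();
translate([-429, 267, 0]) stool();
translate([11, 22, 762]) picture_frame();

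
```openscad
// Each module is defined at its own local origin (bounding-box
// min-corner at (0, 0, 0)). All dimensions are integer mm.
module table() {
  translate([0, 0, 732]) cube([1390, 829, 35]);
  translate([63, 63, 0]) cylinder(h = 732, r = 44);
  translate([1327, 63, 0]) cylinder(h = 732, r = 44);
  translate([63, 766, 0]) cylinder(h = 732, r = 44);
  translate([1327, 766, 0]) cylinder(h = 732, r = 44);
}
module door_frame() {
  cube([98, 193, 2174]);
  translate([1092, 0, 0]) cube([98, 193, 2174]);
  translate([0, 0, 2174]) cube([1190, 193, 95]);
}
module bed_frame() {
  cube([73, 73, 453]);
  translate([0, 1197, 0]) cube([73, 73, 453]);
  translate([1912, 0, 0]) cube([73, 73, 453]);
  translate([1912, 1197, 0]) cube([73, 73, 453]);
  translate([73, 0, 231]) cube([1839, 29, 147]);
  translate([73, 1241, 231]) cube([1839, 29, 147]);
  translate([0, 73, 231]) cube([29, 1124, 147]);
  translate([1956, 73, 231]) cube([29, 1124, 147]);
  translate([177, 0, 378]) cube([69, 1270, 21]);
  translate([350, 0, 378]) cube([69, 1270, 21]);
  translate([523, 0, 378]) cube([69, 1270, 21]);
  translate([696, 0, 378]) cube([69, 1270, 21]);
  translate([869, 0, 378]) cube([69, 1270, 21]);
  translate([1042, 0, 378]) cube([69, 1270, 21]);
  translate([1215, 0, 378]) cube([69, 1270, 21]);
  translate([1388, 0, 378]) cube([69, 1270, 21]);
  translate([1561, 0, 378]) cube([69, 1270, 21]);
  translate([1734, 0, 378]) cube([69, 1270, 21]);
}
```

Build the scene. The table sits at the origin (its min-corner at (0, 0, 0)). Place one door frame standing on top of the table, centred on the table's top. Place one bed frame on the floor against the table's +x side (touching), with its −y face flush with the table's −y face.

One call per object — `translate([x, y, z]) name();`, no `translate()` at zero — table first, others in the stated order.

table();
translate([100, 318, 767]) door_frame();
translate([1390, 0, 0]) bed_frame();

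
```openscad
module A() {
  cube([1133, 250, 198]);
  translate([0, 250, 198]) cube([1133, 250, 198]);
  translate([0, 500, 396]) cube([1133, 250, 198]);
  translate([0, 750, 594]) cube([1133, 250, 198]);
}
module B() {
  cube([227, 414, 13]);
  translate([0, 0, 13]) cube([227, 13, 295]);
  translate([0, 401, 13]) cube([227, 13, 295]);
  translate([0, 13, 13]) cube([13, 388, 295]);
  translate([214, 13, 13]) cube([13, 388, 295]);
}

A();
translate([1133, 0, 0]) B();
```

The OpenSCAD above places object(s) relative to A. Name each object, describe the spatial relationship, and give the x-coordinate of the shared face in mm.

The staircase's +x face and the open box's −x face are both at x = 1133 mm.

A is a staircase. B is an open box. The open box is against the staircase's +x side, with their −y faces flush. The x-coordinate of the shared face is 1133 mm.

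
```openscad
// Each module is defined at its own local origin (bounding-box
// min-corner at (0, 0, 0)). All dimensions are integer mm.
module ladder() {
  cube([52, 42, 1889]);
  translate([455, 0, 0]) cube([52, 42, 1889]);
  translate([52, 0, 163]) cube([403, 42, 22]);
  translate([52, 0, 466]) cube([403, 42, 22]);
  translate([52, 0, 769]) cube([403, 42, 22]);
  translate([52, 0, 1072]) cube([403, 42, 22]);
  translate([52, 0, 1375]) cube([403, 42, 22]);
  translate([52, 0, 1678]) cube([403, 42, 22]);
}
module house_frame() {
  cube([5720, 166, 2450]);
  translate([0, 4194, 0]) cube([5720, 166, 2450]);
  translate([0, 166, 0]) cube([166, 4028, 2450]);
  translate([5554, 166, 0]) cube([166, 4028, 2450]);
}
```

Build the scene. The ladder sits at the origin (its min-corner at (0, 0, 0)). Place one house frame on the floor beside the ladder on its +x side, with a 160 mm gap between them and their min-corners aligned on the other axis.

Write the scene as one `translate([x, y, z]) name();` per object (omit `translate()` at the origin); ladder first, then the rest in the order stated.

ladder();
translate([667, 0, 0]) house_frame();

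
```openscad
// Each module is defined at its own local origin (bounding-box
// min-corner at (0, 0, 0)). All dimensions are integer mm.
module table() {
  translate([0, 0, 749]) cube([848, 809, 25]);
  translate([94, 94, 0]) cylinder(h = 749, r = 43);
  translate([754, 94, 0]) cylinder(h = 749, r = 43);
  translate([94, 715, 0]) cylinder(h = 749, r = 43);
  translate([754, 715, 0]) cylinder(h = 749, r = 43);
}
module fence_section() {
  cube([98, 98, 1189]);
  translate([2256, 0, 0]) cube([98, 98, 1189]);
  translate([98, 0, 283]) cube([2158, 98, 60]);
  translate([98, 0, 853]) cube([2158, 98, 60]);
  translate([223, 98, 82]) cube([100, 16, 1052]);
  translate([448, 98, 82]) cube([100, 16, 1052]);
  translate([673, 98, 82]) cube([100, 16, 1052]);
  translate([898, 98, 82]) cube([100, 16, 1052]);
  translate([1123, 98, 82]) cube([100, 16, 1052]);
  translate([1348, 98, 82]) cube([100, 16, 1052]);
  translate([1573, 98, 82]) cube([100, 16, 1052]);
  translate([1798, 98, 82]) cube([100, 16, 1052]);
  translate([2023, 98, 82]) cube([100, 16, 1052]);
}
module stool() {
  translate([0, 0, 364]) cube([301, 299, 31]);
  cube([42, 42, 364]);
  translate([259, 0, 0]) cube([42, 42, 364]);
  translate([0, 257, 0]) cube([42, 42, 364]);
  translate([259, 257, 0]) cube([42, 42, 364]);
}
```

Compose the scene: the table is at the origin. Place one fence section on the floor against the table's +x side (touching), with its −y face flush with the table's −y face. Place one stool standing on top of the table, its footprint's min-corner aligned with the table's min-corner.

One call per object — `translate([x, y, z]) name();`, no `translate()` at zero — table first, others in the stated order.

table();
translate([848, 0, 0]) fence_section();
translate([0, 0, 774]) stool();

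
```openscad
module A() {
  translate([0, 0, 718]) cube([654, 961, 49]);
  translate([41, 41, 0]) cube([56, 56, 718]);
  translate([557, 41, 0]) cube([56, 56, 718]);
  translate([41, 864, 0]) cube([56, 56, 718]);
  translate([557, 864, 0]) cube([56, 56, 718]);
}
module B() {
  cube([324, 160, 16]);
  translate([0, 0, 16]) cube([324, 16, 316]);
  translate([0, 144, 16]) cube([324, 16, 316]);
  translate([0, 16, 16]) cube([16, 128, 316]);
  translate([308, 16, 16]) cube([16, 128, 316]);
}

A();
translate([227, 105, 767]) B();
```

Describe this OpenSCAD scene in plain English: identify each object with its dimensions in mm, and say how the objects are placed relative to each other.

A is a table with a 654×961 mm rectangular top, 49 mm thick, top surface at z = 767 mm, supported by four 56×56 mm square legs, each inset 41 mm from the nearest pair of top edges, running from the floor.

B is an open storage box with external size 324×160×332 mm and wall thickness 16 mm (the base is also 16 mm thick). The base covers the whole footprint; the four walls stand on the base, with the y-facing walls full-width and the x-facing walls fitting between their inner faces.

The open box is on top of the table.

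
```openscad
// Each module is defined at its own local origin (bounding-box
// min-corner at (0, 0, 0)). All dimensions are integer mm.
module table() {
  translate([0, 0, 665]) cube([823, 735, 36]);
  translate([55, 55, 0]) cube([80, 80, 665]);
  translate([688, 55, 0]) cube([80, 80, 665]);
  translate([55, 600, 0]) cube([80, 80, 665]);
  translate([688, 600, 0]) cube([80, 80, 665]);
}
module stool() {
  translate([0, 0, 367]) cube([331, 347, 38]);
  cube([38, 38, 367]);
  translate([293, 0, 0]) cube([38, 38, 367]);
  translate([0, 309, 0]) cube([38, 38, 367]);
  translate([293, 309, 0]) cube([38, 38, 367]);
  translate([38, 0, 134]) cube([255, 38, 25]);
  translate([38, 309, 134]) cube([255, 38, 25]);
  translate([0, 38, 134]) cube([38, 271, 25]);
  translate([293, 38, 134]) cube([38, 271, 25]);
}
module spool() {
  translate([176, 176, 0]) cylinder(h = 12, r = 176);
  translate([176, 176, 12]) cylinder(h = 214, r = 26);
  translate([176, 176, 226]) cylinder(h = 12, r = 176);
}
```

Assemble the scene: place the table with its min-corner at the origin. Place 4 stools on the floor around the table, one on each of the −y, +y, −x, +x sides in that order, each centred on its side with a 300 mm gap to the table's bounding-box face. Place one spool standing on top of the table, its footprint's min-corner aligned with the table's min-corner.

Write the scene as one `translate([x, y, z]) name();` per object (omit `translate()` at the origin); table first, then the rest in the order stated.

table();
translate([246, -647, 0]) stool();
translate([246, 1035, 0]) stool();
translate([-631, 194, 0]) stool();
translate([1123, 194, 0]) stool();
translate([0, 0, 701]) spool();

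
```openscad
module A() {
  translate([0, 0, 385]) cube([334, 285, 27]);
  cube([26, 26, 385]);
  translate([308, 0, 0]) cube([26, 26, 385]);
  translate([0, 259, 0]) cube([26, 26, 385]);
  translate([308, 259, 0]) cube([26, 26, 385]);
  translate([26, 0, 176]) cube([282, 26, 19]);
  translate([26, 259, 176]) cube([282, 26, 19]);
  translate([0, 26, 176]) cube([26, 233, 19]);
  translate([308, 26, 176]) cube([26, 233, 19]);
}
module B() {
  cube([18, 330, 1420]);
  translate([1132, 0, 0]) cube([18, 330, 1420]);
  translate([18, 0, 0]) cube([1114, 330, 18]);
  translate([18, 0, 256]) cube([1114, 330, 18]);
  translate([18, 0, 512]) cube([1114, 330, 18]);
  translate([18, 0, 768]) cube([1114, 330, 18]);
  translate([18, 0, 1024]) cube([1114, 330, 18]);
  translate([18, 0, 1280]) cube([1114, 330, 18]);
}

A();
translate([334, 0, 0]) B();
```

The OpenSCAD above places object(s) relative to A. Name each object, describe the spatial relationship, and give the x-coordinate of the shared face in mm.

A is a stool. B is a bookshelf. The bookshelf is against the stool's +x side, with their −y faces flush. The x-coordinate of the shared face is 334 mm.

The stool's +x face and the bookshelf's −x face are both at x = 334 mm.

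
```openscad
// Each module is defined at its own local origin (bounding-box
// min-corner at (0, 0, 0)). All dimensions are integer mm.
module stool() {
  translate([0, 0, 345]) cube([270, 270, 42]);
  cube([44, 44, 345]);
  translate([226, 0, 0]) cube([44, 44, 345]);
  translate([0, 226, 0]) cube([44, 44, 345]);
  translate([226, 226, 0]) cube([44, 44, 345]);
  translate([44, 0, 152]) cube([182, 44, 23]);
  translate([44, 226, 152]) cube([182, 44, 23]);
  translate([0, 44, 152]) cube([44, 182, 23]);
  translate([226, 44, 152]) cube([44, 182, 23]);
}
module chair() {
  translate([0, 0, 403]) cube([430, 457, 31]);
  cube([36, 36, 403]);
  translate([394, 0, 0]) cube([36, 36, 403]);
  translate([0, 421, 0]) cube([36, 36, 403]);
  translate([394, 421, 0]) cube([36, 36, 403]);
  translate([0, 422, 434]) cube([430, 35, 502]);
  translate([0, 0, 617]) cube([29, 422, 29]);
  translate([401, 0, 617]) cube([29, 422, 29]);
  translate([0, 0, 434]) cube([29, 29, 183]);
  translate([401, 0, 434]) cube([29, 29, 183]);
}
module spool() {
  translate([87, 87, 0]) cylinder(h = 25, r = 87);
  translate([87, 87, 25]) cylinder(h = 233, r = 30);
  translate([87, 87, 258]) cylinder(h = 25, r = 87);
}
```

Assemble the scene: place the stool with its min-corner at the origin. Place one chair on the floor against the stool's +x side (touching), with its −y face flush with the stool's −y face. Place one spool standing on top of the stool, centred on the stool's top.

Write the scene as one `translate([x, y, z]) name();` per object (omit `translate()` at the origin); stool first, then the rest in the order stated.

stool();
translate([270, 0, 0]) chair();
translate([48, 48, 387]) spool();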